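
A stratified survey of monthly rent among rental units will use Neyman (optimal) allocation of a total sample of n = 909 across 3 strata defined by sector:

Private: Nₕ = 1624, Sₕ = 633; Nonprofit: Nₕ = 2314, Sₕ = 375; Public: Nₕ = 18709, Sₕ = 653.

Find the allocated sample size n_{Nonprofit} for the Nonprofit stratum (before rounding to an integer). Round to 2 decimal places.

55.89

Neyman allocation: nₕ = n·NₕSₕ / Σⱼ NⱼSⱼ.
Σ NⱼSⱼ = 1624·633 + 2314·375 + 18709·653 = 1.4112719 × 10^7.
n_{Nonprofit} = 909·2314·375 / (1.4112719 × 10^7) = 55.89.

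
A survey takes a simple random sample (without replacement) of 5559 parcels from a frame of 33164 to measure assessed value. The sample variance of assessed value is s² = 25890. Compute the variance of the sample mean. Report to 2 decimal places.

Under SRS without replacement, Var(ȳ) = (1 − f)·s²/n with f = n/N = 5559/33164 = 0.16762152.
Var(ȳ) = (1 − 0.16762152)·25890/5559 = 0.83237848·4.6573125 = 3.8766467.

3.88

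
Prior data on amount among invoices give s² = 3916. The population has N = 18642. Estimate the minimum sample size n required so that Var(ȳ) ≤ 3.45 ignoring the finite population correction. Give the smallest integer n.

Without fpc, n₀ = s²/D = 3916/3.45 = 1135.0725.
Rounding up, n = 1136.

1136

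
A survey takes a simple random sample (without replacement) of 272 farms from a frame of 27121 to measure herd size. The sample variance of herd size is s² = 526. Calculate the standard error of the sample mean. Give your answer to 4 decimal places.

1.3836

Under SRS without replacement, Var(ȳ) = (1 − f)·s²/n with f = n/N = 272/27121 = 0.01002913.
Var(ȳ) = (1 − 0.01002913)·526/272 = 0.98997087·1.9338235 = 1.914429.
SE(ȳ) = √(1.914429) = 1.3836.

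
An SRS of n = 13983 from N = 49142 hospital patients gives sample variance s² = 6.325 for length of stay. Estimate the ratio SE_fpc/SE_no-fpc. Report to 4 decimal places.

f = n/N = 13983/49142 = 0.28454275.
SE_no-fpc = √(s²/n) = 0.021268168; SE_fpc = √((1−f)s²/n) = 0.017989618.
Ratio = √(1−f) = 0.84584706.

0.8458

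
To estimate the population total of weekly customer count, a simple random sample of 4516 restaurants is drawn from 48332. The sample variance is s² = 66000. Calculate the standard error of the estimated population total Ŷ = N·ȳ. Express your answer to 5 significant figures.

175930

Var(Ŷ) = N²·Var(ȳ) = N²·(1 − n/N)·s²/n.
f = 4516/48332 = 0.09343706; Var(ȳ) = 0.90656294·66000/4516 = 13.249148.
Var(Ŷ) = 48332² · 13.249148 = 3.0949774 × 10^10.
SE(Ŷ) = √(3.0949774 × 10^10) = 175930.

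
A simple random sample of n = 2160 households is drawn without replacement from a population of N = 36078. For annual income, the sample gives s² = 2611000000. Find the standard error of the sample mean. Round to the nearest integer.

1066

Under SRS without replacement, Var(ȳ) = (1 − f)·s²/n with f = n/N = 2160/36078 = 0.05987028.
Var(ȳ) = (1 − 0.05987028)·2611000000/2160 = 0.94012972·1.2087963 × 10^6 = 1.1364253 × 10^6.
SE(ȳ) = √(1.1364253 × 10^6) = 1066.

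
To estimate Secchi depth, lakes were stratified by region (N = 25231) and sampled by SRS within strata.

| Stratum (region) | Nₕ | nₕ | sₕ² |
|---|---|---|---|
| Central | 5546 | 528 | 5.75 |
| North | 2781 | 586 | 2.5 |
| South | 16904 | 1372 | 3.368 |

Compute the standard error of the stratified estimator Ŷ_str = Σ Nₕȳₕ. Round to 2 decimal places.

Var(Ŷ_str) = Σₕ Nₕ²(1 − fₕ)sₕ²/nₕ.
Central: 5546²·(1 − 528/5546)·5.75/528 = 303071.04.
North: 2781²·(1 − 586/2781)·2.5/586 = 26042.214.
South: 16904²·(1 − 1372/16904)·3.368/1372 = 644517.68.
Sum = 973630.93.
SE = √(973630.93) = 986.73.

986.73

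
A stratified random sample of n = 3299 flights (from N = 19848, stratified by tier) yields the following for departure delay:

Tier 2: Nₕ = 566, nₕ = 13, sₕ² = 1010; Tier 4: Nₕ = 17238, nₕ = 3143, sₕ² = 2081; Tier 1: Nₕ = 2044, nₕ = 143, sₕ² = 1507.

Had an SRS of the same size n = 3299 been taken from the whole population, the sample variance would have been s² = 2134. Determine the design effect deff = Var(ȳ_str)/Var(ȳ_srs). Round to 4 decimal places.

Var(ȳ_str) = Σ Wₕ²(1−fₕ)sₕ²/nₕ with Wₕ = Nₕ/19848:
  Tier 2: (566/19848)²·(1−13/566)·1010/13 = 0.061728551
  Tier 4: (17238/19848)²·(1−3143/17238)·2081/3143 = 0.40836278
  Tier 1: (2044/19848)²·(1−143/2044)·1507/143 = 0.10394575
  → Var(ȳ_str) = 0.57403708.
Var(ȳ_srs) = (1 − 3299/19848)·2134/3299 = 0.53934556.
deff = 0.57403708 / 0.53934556 = 1.0643.

1.0643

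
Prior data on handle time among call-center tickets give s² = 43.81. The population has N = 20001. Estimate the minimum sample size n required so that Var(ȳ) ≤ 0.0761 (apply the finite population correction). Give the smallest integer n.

560

Without fpc, n₀ = s²/D = 43.81/0.0761 = 575.6899.
With fpc, (1 − n/N)·s²/n ≤ D requires n ≥ n₀/(1 + n₀/N) = 575.6899/(1 + 575.6899/20001) = 559.5834.
Rounding up, n = 560.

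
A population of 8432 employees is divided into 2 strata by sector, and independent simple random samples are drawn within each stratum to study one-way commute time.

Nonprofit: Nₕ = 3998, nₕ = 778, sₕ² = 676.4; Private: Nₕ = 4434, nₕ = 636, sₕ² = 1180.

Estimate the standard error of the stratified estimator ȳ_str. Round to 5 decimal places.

Var(ȳ_str) = Σₕ Wₕ²(1 − fₕ)sₕ²/nₕ with Wₕ = Nₕ/N, N = 8432.
Nonprofit: Wₕ = 0.47414611; term = 0.47414611²·(1 − 0.19459730)·676.4/778 = 0.15742057.
Private: Wₕ = 0.52585389; term = 0.52585389²·(1 − 0.14343708)·1180/636 = 0.43945493.
Sum = 0.5968755.
SE = √(0.5968755) = 0.77258.

0.77258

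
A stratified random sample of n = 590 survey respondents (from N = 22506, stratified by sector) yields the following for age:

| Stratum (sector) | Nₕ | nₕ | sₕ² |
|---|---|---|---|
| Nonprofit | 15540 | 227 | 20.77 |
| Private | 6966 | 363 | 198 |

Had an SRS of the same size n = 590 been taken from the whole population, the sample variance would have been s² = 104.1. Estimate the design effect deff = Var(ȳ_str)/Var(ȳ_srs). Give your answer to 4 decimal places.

0.5385

Var(ȳ_str) = Σ Wₕ²(1−fₕ)sₕ²/nₕ with Wₕ = Nₕ/22506:
  Nonprofit: (15540/22506)²·(1−227/15540)·20.77/227 = 0.042985829
  Private: (6966/22506)²·(1−363/6966)·198/363 = 0.049532096
  → Var(ȳ_str) = 0.092517925.
Var(ȳ_srs) = (1 − 590/22506)·104.1/590 = 0.17181524.
deff = 0.092517925 / 0.17181524 = 0.5385.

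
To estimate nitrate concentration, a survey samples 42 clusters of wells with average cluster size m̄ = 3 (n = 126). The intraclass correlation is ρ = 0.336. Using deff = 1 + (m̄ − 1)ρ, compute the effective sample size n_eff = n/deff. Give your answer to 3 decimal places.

75.359

deff = 1 + (3 − 1)·0.336 = 1 + 0.672 = 1.672.
n_eff = 126 / 1.672 = 75.359.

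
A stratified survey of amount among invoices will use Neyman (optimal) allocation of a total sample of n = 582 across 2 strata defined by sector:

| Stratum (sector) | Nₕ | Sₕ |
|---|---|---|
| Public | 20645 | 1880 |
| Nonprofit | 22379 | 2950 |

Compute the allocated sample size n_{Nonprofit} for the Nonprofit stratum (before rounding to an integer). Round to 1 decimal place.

Neyman allocation: nₕ = n·NₕSₕ / Σⱼ NⱼSⱼ.
Σ NⱼSⱼ = 20645·1880 + 22379·2950 = 1.0483065 × 10^8.
n_{Nonprofit} = 582·22379·2950 / (1.0483065 × 10^8) = 366.5.

366.5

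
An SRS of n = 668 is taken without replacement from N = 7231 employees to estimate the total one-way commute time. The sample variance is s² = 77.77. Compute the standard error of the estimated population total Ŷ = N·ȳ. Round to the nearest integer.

Var(Ŷ) = N²·Var(ȳ) = N²·(1 − n/N)·s²/n.
f = 668/7231 = 0.09238003; Var(ȳ) = 0.90761997·77.77/668 = 0.10566707.
Var(Ŷ) = 7231² · 0.10566707 = 5.5250522 × 10^6.
SE(Ŷ) = √(5.5250522 × 10^6) = 2351.

2351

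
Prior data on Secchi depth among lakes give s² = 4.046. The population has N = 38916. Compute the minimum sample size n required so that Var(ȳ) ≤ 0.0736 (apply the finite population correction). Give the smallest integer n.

55

Without fpc, n₀ = s²/D = 4.046/0.0736 = 54.9728.
With fpc, (1 − n/N)·s²/n ≤ D requires n ≥ n₀/(1 + n₀/N) = 54.9728/(1 + 54.9728/38916) = 54.8953.
Rounding up, n = 55.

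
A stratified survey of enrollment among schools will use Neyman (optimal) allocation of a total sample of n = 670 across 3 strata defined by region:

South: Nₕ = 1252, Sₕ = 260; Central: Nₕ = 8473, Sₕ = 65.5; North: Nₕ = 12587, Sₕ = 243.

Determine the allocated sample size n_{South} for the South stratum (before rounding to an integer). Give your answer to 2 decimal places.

Neyman allocation: nₕ = n·NₕSₕ / Σⱼ NⱼSⱼ.
Σ NⱼSⱼ = 1252·260 + 8473·65.5 + 12587·243 = 3.9391425 × 10^6.
n_{South} = 670·1252·260 / (3.9391425 × 10^6) = 55.37.

55.37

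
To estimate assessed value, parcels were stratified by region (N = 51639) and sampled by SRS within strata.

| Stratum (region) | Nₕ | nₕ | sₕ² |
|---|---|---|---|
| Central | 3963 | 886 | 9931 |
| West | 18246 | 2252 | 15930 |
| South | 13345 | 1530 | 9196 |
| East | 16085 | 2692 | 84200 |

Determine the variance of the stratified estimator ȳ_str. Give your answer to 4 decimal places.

3.7076

Var(ȳ_str) = Σₕ Wₕ²(1 − fₕ)sₕ²/nₕ with Wₕ = Nₕ/N, N = 51639.
Central: Wₕ = 0.07674432; term = 0.07674432²·(1 − 0.22356800)·9931/886 = 0.051257236.
West: Wₕ = 0.35333759; term = 0.35333759²·(1 − 0.12342431)·15930/2252 = 0.77413465.
South: Wₕ = 0.25842871; term = 0.25842871²·(1 − 0.11464968)·9196/1530 = 0.35538917.
East: Wₕ = 0.31148938; term = 0.31148938²·(1 − 0.16736090)·84200/2692 = 2.526855.
Sum = 3.7076361.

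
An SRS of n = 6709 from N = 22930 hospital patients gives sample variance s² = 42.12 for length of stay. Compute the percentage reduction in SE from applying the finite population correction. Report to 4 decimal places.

f = n/N = 6709/22930 = 0.29258613.
SE_no-fpc = √(s²/n) = 0.079234676; SE_fpc = √((1−f)s²/n) = 0.066642621.
Ratio = √(1−f) = 0.84107899. Reduction = 100·(1 − 0.84107899) = 15.8921%.

15.8921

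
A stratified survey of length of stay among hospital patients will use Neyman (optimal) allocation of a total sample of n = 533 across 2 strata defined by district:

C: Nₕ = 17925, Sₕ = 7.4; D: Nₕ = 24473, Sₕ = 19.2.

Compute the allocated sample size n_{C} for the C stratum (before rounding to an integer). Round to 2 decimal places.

Neyman allocation: nₕ = n·NₕSₕ / Σⱼ NⱼSⱼ.
Σ NⱼSⱼ = 17925·7.4 + 24473·19.2 = 602526.6.
n_{C} = 533·17925·7.4 / 602526.6 = 117.34.

117.34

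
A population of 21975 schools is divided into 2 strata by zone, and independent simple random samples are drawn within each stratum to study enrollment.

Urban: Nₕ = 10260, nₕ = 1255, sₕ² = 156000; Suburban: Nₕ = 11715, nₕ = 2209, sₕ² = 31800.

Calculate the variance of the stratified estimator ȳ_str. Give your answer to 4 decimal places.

27.1021

Var(ȳ_str) = Σₕ Wₕ²(1 − fₕ)sₕ²/nₕ with Wₕ = Nₕ/N, N = 21975.
Urban: Wₕ = 0.46689420; term = 0.46689420²·(1 − 0.12231969)·156000/1255 = 23.782318.
Suburban: Wₕ = 0.53310580; term = 0.53310580²·(1 − 0.18856167)·31800/2209 = 3.3198139.
Sum = 27.102132.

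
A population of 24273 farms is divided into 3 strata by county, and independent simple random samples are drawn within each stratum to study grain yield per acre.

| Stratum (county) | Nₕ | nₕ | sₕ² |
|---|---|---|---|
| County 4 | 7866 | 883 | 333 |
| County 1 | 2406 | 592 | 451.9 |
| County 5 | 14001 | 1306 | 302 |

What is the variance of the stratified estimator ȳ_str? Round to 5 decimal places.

0.11057

Var(ȳ_str) = Σₕ Wₕ²(1 − fₕ)sₕ²/nₕ with Wₕ = Nₕ/N, N = 24273.
County 4: Wₕ = 0.32406377; term = 0.32406377²·(1 − 0.11225528)·333/883 = 0.035158683.
County 1: Wₕ = 0.09912248; term = 0.09912248²·(1 − 0.24605154)·451.9/592 = 0.0056546617.
County 5: Wₕ = 0.57681374; term = 0.57681374²·(1 − 0.09327905)·302/1306 = 0.069760344.
Sum = 0.11057369.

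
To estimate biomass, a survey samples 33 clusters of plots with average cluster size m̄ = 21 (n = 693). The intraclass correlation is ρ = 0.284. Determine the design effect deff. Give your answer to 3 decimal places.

deff = 1 + (21 − 1)·0.284 = 1 + 5.68 = 6.68.

6.680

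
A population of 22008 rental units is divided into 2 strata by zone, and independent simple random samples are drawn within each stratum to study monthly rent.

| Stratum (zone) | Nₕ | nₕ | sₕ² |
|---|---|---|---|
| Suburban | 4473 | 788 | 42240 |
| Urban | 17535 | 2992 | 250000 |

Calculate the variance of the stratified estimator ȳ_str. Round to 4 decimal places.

Var(ȳ_str) = Σₕ Wₕ²(1 − fₕ)sₕ²/nₕ with Wₕ = Nₕ/N, N = 22008.
Suburban: Wₕ = 0.20324427; term = 0.20324427²·(1 − 0.17616812)·42240/788 = 1.824202.
Urban: Wₕ = 0.79675573; term = 0.79675573²·(1 − 0.17063017)·250000/2992 = 43.992338.
Sum = 45.81654.

45.8165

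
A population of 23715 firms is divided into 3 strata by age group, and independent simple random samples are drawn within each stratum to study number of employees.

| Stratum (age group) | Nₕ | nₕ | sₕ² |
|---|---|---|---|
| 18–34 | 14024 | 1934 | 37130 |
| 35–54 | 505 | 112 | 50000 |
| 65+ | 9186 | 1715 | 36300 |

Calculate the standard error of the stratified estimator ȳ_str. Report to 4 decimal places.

2.9203

Var(ȳ_str) = Σₕ Wₕ²(1 − fₕ)sₕ²/nₕ with Wₕ = Nₕ/N, N = 23715.
18–34: Wₕ = 0.59135568; term = 0.59135568²·(1 − 0.13790645)·37130/1934 = 5.7878921.
35–54: Wₕ = 0.02129454; term = 0.02129454²·(1 − 0.22178218)·50000/112 = 0.15753957.
65+: Wₕ = 0.38734978; term = 0.38734978²·(1 − 0.18669715)·36300/1715 = 2.5828633.
Sum = 8.528295.
SE = √(8.528295) = 2.9203.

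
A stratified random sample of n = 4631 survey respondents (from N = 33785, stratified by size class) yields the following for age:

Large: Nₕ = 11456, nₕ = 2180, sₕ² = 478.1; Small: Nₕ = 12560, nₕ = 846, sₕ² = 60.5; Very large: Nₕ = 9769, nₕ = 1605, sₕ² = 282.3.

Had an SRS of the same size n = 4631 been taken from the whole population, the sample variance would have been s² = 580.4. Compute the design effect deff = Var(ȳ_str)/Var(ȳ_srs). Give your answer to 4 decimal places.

0.3877

Var(ȳ_str) = Σ Wₕ²(1−fₕ)sₕ²/nₕ with Wₕ = Nₕ/33785:
  Large: (11456/33785)²·(1−2180/11456)·478.1/2180 = 0.020417763
  Small: (12560/33785)²·(1−846/12560)·60.5/846 = 0.0092179007
  Very large: (9769/33785)²·(1−1605/9769)·282.3/1605 = 0.012289695
  → Var(ȳ_str) = 0.041925359.
Var(ȳ_srs) = (1 − 4631/33785)·580.4/4631 = 0.10815008.
deff = 0.041925359 / 0.10815008 = 0.3877.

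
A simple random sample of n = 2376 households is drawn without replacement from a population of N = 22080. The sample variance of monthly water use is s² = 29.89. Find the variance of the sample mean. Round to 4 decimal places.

0.0112

Under SRS without replacement, Var(ȳ) = (1 − f)·s²/n with f = n/N = 2376/22080 = 0.10760870.
Var(ȳ) = (1 − 0.10760870)·29.89/2376 = 0.89239130·0.012579966 = 0.011226253.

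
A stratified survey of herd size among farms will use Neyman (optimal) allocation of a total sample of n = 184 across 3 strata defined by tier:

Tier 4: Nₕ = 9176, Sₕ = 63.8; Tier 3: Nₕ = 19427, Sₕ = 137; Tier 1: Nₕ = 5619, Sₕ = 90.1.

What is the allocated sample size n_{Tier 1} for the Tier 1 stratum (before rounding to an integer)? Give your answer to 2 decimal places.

24.82

Neyman allocation: nₕ = n·NₕSₕ / Σⱼ NⱼSⱼ.
Σ NⱼSⱼ = 9176·63.8 + 19427·137 + 5619·90.1 = 3.7531997 × 10^6.
n_{Tier 1} = 184·5619·90.1 / (3.7531997 × 10^6) = 24.82.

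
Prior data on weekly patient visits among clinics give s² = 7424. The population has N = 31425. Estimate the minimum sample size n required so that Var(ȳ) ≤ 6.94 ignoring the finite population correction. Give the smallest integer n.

1070

Without fpc, n₀ = s²/D = 7424/6.94 = 1069.7406.
Rounding up, n = 1070.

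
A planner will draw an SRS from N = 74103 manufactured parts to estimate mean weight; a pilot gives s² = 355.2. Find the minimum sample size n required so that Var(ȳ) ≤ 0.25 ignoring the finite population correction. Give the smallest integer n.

1421

Without fpc, n₀ = s²/D = 355.2/0.25 = 1420.8000.
Rounding up, n = 1421.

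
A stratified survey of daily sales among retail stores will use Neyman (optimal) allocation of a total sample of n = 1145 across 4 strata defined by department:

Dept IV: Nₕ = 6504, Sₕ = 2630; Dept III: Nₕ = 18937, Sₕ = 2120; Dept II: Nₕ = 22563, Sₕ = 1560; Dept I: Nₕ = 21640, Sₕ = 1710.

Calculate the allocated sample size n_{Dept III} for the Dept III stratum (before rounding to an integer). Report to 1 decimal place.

355.1

Neyman allocation: nₕ = n·NₕSₕ / Σⱼ NⱼSⱼ.
Σ NⱼSⱼ = 6504·2630 + 18937·2120 + 22563·1560 + 21640·1710 = 1.2945464 × 10^8.
n_{Dept III} = 1145·18937·2120 / (1.2945464 × 10^8) = 355.1.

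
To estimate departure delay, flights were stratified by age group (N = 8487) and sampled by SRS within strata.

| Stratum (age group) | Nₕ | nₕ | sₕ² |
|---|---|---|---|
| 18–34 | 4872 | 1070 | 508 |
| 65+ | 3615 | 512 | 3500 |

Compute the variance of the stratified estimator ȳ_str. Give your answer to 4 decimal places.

Var(ȳ_str) = Σₕ Wₕ²(1 − fₕ)sₕ²/nₕ with Wₕ = Nₕ/N, N = 8487.
18–34: Wₕ = 0.57405444; term = 0.57405444²·(1 − 0.21962233)·508/1070 = 0.12209304.
65+: Wₕ = 0.42594556; term = 0.42594556²·(1 − 0.14163209)·3500/512 = 1.0645836.
Sum = 1.1866766.

1.1867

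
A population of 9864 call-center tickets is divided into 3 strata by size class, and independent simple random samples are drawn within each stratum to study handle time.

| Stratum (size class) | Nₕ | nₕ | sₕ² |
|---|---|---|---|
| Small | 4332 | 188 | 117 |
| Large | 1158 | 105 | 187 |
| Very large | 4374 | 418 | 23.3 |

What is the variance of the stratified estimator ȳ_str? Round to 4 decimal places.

0.1471

Var(ȳ_str) = Σₕ Wₕ²(1 − fₕ)sₕ²/nₕ with Wₕ = Nₕ/N, N = 9864.
Small: Wₕ = 0.43917275; term = 0.43917275²·(1 − 0.04339797)·117/188 = 0.11482331.
Large: Wₕ = 0.11739659; term = 0.11739659²·(1 − 0.09067358)·187/105 = 0.022319431.
Very large: Wₕ = 0.44343066; term = 0.44343066²·(1 − 0.09556470)·23.3/418 = 0.0099130791.
Sum = 0.14705582.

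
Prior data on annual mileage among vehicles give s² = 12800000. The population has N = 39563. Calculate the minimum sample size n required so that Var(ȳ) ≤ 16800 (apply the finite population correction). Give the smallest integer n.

Without fpc, n₀ = s²/D = 12800000/16800 = 761.9048.
With fpc, (1 − n/N)·s²/n ≤ D requires n ≥ n₀/(1 + n₀/N) = 761.9048/(1 + 761.9048/39563) = 747.5093.
Rounding up, n = 748.

748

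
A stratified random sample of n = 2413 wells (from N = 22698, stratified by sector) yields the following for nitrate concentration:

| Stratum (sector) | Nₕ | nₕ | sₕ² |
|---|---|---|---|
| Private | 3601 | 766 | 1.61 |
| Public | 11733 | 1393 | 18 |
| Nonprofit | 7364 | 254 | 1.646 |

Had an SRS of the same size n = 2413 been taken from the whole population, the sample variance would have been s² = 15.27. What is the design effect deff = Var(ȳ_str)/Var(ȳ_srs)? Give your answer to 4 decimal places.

0.6618

Var(ȳ_str) = Σ Wₕ²(1−fₕ)sₕ²/nₕ with Wₕ = Nₕ/22698:
  Private: (3601/22698)²·(1−766/3601)·1.61/766 = 4.1648379 × 10^-5
  Public: (11733/22698)²·(1−1393/11733)·18/1393 = 0.0030428169
  Nonprofit: (7364/22698)²·(1−254/7364)·1.646/254 = 6.5857359 × 10^-4
  → Var(ȳ_str) = 0.0037430389.
Var(ȳ_srs) = (1 − 2413/22698)·15.27/2413 = 0.0056554756.
deff = 0.0037430389 / 0.0056554756 = 0.6618.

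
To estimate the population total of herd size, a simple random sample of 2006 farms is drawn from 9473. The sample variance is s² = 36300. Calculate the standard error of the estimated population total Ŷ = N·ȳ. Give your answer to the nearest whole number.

Var(Ŷ) = N²·Var(ȳ) = N²·(1 − n/N)·s²/n.
f = 2006/9473 = 0.21175974; Var(ȳ) = 0.78824026·36300/2006 = 14.263769.
Var(Ŷ) = 9473² · 14.263769 = 1.2799982 × 10^9.
SE(Ŷ) = √(1.2799982 × 10^9) = 35777.

35777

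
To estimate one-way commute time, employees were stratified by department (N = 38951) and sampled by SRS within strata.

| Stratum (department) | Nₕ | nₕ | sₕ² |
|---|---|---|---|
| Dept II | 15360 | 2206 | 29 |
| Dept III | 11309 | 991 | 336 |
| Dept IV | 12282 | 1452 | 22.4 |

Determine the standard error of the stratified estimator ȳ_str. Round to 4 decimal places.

Var(ȳ_str) = Σₕ Wₕ²(1 − fₕ)sₕ²/nₕ with Wₕ = Nₕ/N, N = 38951.
Dept II: Wₕ = 0.39434161; term = 0.39434161²·(1 − 0.14361979)·29/2206 = 0.0017506701.
Dept III: Wₕ = 0.29033914; term = 0.29033914²·(1 − 0.08762932)·336/991 = 0.02607643.
Dept IV: Wₕ = 0.31531925; term = 0.31531925²·(1 − 0.11822179)·22.4/1452 = 0.0013525139.
Sum = 0.029179614.
SE = √(0.029179614) = 0.1708.

0.1708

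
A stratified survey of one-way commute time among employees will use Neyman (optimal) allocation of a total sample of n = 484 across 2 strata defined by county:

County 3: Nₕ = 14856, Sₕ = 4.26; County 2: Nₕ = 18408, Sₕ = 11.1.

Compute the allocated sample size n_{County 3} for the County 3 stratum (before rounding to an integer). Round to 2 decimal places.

Neyman allocation: nₕ = n·NₕSₕ / Σⱼ NⱼSⱼ.
Σ NⱼSⱼ = 14856·4.26 + 18408·11.1 = 267615.36.
n_{County 3} = 484·14856·4.26 / 267615.36 = 114.46.

114.46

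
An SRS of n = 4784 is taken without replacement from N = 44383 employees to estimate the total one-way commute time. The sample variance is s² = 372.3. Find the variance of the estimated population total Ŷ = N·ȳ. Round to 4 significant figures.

1.368 × 10^8

Var(Ŷ) = N²·Var(ȳ) = N²·(1 − n/N)·s²/n.
f = 4784/44383 = 0.10778902; Var(ȳ) = 0.89221098·372.3/4784 = 0.069433559.
Var(Ŷ) = 44383² · 0.069433559 = 1.3677374 × 10^8.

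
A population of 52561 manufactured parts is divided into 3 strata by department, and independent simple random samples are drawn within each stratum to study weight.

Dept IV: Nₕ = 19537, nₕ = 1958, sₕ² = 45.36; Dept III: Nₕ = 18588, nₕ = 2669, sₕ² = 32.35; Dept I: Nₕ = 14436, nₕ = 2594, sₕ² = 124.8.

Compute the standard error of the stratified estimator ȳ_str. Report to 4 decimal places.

0.0846

Var(ȳ_str) = Σₕ Wₕ²(1 − fₕ)sₕ²/nₕ with Wₕ = Nₕ/N, N = 52561.
Dept IV: Wₕ = 0.37170145; term = 0.37170145²·(1 − 0.10022010)·45.36/1958 = 0.0028799514.
Dept III: Wₕ = 0.35364624; term = 0.35364624²·(1 − 0.14358726)·32.35/2669 = 0.0012982159.
Dept I: Wₕ = 0.27465231; term = 0.27465231²·(1 − 0.17968966)·124.8/2594 = 0.0029770718.
Sum = 0.0071552391.
SE = √(0.0071552391) = 0.0846.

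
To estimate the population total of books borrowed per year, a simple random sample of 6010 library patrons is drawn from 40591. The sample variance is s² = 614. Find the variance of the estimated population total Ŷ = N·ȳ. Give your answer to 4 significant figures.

1.434 × 10^8

Var(Ŷ) = N²·Var(ȳ) = N²·(1 − n/N)·s²/n.
f = 6010/40591 = 0.14806238; Var(ȳ) = 0.85193762·614/6010 = 0.087036556.
Var(Ŷ) = 40591² · 0.087036556 = 1.4340398 × 10^8.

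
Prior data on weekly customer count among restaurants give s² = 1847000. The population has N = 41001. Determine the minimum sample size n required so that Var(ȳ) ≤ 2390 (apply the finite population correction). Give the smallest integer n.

759

Without fpc, n₀ = s²/D = 1847000/2390 = 772.8033.
With fpc, (1 − n/N)·s²/n ≤ D requires n ≥ n₀/(1 + n₀/N) = 772.8033/(1 + 772.8033/41001) = 758.5067.
Rounding up, n = 759.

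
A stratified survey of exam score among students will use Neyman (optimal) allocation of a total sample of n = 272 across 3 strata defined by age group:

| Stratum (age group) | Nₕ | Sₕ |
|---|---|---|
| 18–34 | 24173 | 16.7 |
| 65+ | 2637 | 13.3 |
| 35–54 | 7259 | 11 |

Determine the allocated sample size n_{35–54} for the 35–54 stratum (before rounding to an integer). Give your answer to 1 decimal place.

Neyman allocation: nₕ = n·NₕSₕ / Σⱼ NⱼSⱼ.
Σ NⱼSⱼ = 24173·16.7 + 2637·13.3 + 7259·11 = 518610.2.
n_{35–54} = 272·7259·11 / 518610.2 = 41.9.

41.9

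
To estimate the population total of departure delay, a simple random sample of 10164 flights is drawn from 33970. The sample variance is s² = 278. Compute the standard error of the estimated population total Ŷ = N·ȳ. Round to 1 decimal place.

4703.1

Var(Ŷ) = N²·Var(ȳ) = N²·(1 − n/N)·s²/n.
f = 10164/33970 = 0.29920518; Var(ȳ) = 0.70079482·278/10164 = 0.019167745.
Var(Ŷ) = 33970² · 0.019167745 = 2.2118828 × 10^7.
SE(Ŷ) = √(2.2118828 × 10^7) = 4703.1.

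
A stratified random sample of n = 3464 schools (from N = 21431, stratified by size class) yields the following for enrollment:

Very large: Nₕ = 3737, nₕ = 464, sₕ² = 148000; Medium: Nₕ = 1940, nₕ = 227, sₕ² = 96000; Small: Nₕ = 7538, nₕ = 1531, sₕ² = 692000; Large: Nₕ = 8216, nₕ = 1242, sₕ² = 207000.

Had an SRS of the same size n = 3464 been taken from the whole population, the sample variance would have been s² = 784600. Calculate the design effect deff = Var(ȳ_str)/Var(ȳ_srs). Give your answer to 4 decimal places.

0.4050

Var(ȳ_str) = Σ Wₕ²(1−fₕ)sₕ²/nₕ with Wₕ = Nₕ/21431:
  Very large: (3737/21431)²·(1−464/3737)·148000/464 = 8.4943072
  Medium: (1940/21431)²·(1−227/1940)·96000/227 = 3.0599871
  Small: (7538/21431)²·(1−1531/7538)·692000/1531 = 44.561499
  Large: (8216/21431)²·(1−1242/8216)·207000/1242 = 20.792478
  → Var(ȳ_str) = 76.908271.
Var(ȳ_srs) = (1 − 3464/21431)·784600/3464 = 189.89064.
deff = 76.908271 / 189.89064 = 0.4050.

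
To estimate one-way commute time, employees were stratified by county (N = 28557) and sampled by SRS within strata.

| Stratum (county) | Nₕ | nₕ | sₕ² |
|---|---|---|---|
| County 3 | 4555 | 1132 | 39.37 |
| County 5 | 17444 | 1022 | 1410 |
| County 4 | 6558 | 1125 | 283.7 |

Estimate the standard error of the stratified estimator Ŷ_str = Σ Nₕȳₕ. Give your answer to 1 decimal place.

Var(Ŷ_str) = Σₕ Nₕ²(1 − fₕ)sₕ²/nₕ.
County 3: 4555²·(1 − 1132/4555)·39.37/1132 = 542268.36.
County 5: 17444²·(1 − 1022/17444)·1410/1022 = 3.952213 × 10^8.
County 4: 6558²·(1 − 1125/6558)·283.7/1125 = 8.9849969 × 10^6.
Sum = 4.0474857 × 10^8.
SE = √(4.0474857 × 10^8) = 20118.4.

20118.4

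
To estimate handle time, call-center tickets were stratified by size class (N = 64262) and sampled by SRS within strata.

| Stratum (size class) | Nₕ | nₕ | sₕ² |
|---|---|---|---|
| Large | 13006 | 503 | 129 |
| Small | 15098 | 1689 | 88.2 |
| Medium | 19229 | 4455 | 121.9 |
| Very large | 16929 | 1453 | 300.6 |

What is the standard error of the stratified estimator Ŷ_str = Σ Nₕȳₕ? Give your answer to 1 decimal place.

10688.8

Var(Ŷ_str) = Σₕ Nₕ²(1 − fₕ)sₕ²/nₕ.
Large: 13006²·(1 − 503/13006)·129/503 = 4.1704191 × 10^7.
Small: 15098²·(1 − 1689/15098)·88.2/1689 = 1.0571941 × 10^7.
Medium: 19229²·(1 − 4455/19229)·121.9/4455 = 7.773396 × 10^6.
Very large: 16929²·(1 − 1453/16929)·300.6/1453 = 5.420176 × 10^7.
Sum = 1.1425129 × 10^8.
SE = √(1.1425129 × 10^8) = 10688.8.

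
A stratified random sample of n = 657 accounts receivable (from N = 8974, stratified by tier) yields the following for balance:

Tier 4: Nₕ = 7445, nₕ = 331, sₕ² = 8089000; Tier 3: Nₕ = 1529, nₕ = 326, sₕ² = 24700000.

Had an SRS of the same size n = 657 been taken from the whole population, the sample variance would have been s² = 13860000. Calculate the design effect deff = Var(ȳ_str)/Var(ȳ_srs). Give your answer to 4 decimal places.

0.9106

Var(ȳ_str) = Σ Wₕ²(1−fₕ)sₕ²/nₕ with Wₕ = Nₕ/8974:
  Tier 4: (7445/8974)²·(1−331/7445)·8089000/331 = 16072.124
  Tier 3: (1529/8974)²·(1−326/1529)·24700000/326 = 1730.5348
  → Var(ȳ_str) = 17802.659.
Var(ȳ_srs) = (1 − 657/8974)·13860000/657 = 19551.429.
deff = 17802.659 / 19551.429 = 0.9106.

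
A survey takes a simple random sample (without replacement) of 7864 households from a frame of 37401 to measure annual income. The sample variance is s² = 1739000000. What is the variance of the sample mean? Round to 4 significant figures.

Under SRS without replacement, Var(ȳ) = (1 − f)·s²/n with f = n/N = 7864/37401 = 0.21026176.
Var(ȳ) = (1 − 0.21026176)·1739000000/7864 = 0.78973824·221134.28 = 174638.2.

174600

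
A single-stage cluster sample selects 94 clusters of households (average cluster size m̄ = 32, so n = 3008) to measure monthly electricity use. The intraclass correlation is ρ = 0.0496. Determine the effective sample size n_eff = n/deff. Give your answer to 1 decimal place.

1185.4

deff = 1 + (32 − 1)·0.0496 = 1 + 1.5376 = 2.5376.
n_eff = 3008 / 2.5376 = 1185.4.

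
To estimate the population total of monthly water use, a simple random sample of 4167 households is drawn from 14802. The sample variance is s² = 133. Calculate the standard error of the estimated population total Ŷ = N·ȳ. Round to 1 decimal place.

Var(Ŷ) = N²·Var(ȳ) = N²·(1 − n/N)·s²/n.
f = 4167/14802 = 0.28151601; Var(ȳ) = 0.71848399·133/4167 = 0.022932174.
Var(Ŷ) = 14802² · 0.022932174 = 5.0244211 × 10^6.
SE(Ŷ) = √(5.0244211 × 10^6) = 2241.5.

2241.5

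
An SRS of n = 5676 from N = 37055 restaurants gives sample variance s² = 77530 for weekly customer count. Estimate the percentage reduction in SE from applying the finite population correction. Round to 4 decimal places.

7.9771

f = n/N = 5676/37055 = 0.15317771.
SE_no-fpc = √(s²/n) = 3.6958446; SE_fpc = √((1−f)s²/n) = 3.4010251.
Ratio = √(1−f) = 0.92022948. Reduction = 100·(1 − 0.92022948) = 7.9771%.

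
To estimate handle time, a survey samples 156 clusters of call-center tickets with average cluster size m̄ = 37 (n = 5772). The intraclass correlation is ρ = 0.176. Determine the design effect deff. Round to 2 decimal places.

deff = 1 + (37 − 1)·0.176 = 1 + 6.336 = 7.336.

7.34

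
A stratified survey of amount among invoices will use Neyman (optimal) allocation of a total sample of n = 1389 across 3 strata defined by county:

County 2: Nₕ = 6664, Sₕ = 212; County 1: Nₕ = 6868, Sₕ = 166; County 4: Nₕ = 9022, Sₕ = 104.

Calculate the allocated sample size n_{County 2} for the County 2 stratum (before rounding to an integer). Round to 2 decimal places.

Neyman allocation: nₕ = n·NₕSₕ / Σⱼ NⱼSⱼ.
Σ NⱼSⱼ = 6664·212 + 6868·166 + 9022·104 = 3.491144 × 10^6.
n_{County 2} = 1389·6664·212 / (3.491144 × 10^6) = 562.09.

562.09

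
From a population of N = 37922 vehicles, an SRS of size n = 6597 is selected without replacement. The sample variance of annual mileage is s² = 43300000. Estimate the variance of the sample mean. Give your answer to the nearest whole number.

5422

Under SRS without replacement, Var(ȳ) = (1 − f)·s²/n with f = n/N = 6597/37922 = 0.17396234.
Var(ȳ) = (1 − 0.17396234)·43300000/6597 = 0.82603766·6563.5895 = 5421.7721.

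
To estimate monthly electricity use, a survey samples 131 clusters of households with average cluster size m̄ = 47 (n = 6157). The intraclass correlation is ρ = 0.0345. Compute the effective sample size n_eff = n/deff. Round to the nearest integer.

2380

deff = 1 + (47 − 1)·0.0345 = 1 + 1.587 = 2.587.
n_eff = 6157 / 2.587 = 2380.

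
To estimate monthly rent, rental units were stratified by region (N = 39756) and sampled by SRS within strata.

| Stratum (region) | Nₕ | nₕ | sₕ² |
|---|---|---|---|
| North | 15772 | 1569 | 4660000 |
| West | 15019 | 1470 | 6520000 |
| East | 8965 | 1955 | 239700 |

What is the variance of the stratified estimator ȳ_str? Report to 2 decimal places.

Var(ȳ_str) = Σₕ Wₕ²(1 − fₕ)sₕ²/nₕ with Wₕ = Nₕ/N, N = 39756.
North: Wₕ = 0.39671999; term = 0.39671999²·(1 − 0.09948009)·4660000/1569 = 420.94414.
West: Wₕ = 0.37777945; term = 0.37777945²·(1 − 0.09787602)·6520000/1470 = 571.04871.
East: Wₕ = 0.22550055; term = 0.22550055²·(1 − 0.21807027)·239700/1955 = 4.8751078.
Sum = 996.86796.

996.87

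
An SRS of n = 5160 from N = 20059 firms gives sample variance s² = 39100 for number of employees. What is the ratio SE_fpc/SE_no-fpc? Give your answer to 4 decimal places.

f = n/N = 5160/20059 = 0.25724114.
SE_no-fpc = √(s²/n) = 2.7527294; SE_fpc = √((1−f)s²/n) = 2.3723975.
Ratio = √(1−f) = 0.86183459.

0.8618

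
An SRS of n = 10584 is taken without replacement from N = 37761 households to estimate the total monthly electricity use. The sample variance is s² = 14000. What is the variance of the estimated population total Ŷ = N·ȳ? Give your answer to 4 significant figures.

Var(Ŷ) = N²·Var(ȳ) = N²·(1 − n/N)·s²/n.
f = 10584/37761 = 0.28028919; Var(ȳ) = 0.71971081·14000/10584 = 0.95199843.
Var(Ŷ) = 37761² · 0.95199843 = 1.357448 × 10^9.

1.357 × 10^9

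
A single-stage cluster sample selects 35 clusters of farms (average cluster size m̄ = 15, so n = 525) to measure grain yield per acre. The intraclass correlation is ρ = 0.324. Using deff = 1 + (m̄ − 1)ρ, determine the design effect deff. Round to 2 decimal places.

5.54

deff = 1 + (15 − 1)·0.324 = 1 + 4.536 = 5.536.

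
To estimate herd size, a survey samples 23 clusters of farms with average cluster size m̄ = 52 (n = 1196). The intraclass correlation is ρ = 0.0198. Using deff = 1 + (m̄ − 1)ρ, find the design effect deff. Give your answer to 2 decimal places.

deff = 1 + (52 − 1)·0.0198 = 1 + 1.0098 = 2.0098.

2.01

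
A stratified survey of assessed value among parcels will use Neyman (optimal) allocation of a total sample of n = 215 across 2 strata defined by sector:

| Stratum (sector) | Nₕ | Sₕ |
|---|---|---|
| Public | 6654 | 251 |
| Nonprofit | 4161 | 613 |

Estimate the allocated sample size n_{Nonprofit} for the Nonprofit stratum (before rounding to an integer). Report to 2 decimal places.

Neyman allocation: nₕ = n·NₕSₕ / Σⱼ NⱼSⱼ.
Σ NⱼSⱼ = 6654·251 + 4161·613 = 4.220847 × 10^6.
n_{Nonprofit} = 215·4161·613 / (4.220847 × 10^6) = 129.93.

129.93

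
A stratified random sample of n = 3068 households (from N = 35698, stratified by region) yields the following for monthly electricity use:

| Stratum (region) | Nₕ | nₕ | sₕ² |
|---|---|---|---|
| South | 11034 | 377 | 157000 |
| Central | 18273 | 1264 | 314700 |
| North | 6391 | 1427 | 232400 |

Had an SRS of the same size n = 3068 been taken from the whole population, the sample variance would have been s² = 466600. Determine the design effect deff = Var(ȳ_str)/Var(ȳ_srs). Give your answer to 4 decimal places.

Var(ȳ_str) = Σ Wₕ²(1−fₕ)sₕ²/nₕ with Wₕ = Nₕ/35698:
  South: (11034/35698)²·(1−377/11034)·157000/377 = 38.427177
  Central: (18273/35698)²·(1−1264/18273)·314700/1264 = 60.722624
  North: (6391/35698)²·(1−1427/6391)·232400/1427 = 4.0543849
  → Var(ȳ_str) = 103.20419.
Var(ȳ_srs) = (1 − 3068/35698)·466600/3068 = 139.01529.
deff = 103.20419 / 139.01529 = 0.7424.

0.7424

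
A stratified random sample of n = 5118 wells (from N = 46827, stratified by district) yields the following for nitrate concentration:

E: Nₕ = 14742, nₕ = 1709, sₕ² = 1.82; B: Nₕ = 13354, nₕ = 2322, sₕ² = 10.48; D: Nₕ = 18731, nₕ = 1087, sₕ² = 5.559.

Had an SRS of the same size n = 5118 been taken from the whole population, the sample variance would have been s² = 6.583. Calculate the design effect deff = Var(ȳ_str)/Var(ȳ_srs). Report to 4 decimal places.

Var(ȳ_str) = Σ Wₕ²(1−fₕ)sₕ²/nₕ with Wₕ = Nₕ/46827:
  E: (14742/46827)²·(1−1709/14742)·1.82/1709 = 9.3311991 × 10^-5
  B: (13354/46827)²·(1−2322/13354)·10.48/2322 = 3.032299 × 10^-4
  D: (18731/46827)²·(1−1087/18731)·5.559/1087 = 7.7078361 × 10^-4
  → Var(ȳ_str) = 0.0011673255.
Var(ȳ_srs) = (1 − 5118/46827)·6.583/5118 = 0.0011456633.
deff = 0.0011673255 / 0.0011456633 = 1.0189.

1.0189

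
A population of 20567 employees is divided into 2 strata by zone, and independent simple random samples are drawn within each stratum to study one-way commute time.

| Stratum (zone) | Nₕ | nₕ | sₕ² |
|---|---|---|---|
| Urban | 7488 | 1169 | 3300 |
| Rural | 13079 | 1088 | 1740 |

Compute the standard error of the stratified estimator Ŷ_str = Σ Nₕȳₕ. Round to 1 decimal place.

Var(Ŷ_str) = Σₕ Nₕ²(1 − fₕ)sₕ²/nₕ.
Urban: 7488²·(1 − 1169/7488)·3300/1169 = 1.3357144 × 10^8.
Rural: 13079²·(1 − 1088/13079)·1740/1088 = 2.5081315 × 10^8.
Sum = 3.8438459 × 10^8.
SE = √(3.8438459 × 10^8) = 19605.7.

19605.7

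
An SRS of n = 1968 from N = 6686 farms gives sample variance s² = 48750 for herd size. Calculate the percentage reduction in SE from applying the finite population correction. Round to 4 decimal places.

f = n/N = 1968/6686 = 0.29434640.
SE_no-fpc = √(s²/n) = 4.9770816; SE_fpc = √((1−f)s²/n) = 4.1809074.
Ratio = √(1−f) = 0.84003191. Reduction = 100·(1 − 0.84003191) = 15.9968%.

15.9968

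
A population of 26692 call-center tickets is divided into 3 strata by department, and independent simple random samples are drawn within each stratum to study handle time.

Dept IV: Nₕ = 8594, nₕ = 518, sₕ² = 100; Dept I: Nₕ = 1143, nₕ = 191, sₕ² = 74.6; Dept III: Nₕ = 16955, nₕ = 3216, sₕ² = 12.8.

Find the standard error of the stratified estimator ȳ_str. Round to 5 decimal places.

0.14389

Var(ȳ_str) = Σₕ Wₕ²(1 − fₕ)sₕ²/nₕ with Wₕ = Nₕ/N, N = 26692.
Dept IV: Wₕ = 0.32196913; term = 0.32196913²·(1 − 0.06027461)·100/518 = 0.01880614.
Dept I: Wₕ = 0.04282182; term = 0.04282182²·(1 − 0.16710411)·74.6/191 = 5.9652192 × 10^-4.
Dept III: Wₕ = 0.63520905; term = 0.63520905²·(1 − 0.18967856)·12.8/3216 = 0.0013013215.
Sum = 0.020703983.
SE = √(0.020703983) = 0.14389.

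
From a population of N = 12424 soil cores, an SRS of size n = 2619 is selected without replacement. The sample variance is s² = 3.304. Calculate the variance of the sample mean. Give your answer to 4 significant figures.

9.956 × 10^-4

Under SRS without replacement, Var(ȳ) = (1 − f)·s²/n with f = n/N = 2619/12424 = 0.21080167.
Var(ȳ) = (1 − 0.21080167)·3.304/2619 = 0.78919833·0.0012615502 = 9.9561331 × 10^-4.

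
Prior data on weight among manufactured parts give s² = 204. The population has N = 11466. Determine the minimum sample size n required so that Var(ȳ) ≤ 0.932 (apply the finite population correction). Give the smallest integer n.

215

Without fpc, n₀ = s²/D = 204/0.932 = 218.8841.
With fpc, (1 − n/N)·s²/n ≤ D requires n ≥ n₀/(1 + n₀/N) = 218.8841/(1 + 218.8841/11466) = 214.7839.
Rounding up, n = 215.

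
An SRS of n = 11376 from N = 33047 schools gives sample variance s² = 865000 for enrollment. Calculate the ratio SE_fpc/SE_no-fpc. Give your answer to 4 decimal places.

f = n/N = 11376/33047 = 0.34423700.
SE_no-fpc = √(s²/n) = 8.7199353; SE_fpc = √((1−f)s²/n) = 7.0613334.
Ratio = √(1−f) = 0.80979195.

0.8098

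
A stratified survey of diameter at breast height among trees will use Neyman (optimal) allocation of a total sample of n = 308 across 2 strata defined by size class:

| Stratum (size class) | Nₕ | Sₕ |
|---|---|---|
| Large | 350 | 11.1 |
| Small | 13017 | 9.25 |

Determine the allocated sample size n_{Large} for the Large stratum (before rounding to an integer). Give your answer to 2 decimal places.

9.63

Neyman allocation: nₕ = n·NₕSₕ / Σⱼ NⱼSⱼ.
Σ NⱼSⱼ = 350·11.1 + 13017·9.25 = 124292.25.
n_{Large} = 308·350·11.1 / 124292.25 = 9.63.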